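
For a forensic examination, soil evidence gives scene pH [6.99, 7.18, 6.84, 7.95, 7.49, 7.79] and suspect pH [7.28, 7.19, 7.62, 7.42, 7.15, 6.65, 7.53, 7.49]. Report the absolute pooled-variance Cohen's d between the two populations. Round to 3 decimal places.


Pooled-variance Cohen's d for soil pH comparison:
Scene mean = 44.24 / 6 = 7.373333
Suspect mean = 58.33 / 8 = 7.29125
Scene sample variance s_s^2 = 0.197707
Suspect sample variance s_c^2 = 0.09467
Pooled variance = ((n_s-1)*s_s^2 + (n_c-1)*s_c^2) / (n_s + n_c - 2) = 0.137602
Pooled SD = sqrt(0.137602) = 0.370947
Mean difference = 0.082083
|d| = |0.082083| / 0.370947 = 0.221

0.221


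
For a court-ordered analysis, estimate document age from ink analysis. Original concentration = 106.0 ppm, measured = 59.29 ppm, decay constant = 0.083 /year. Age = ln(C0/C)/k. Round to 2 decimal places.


Document age estimation:
C0/C = 106.0 / 59.29 = 1.787823
ln(C0/C) = 0.580999
t = 0.580999 / 0.083 = 7.00 years

7.00


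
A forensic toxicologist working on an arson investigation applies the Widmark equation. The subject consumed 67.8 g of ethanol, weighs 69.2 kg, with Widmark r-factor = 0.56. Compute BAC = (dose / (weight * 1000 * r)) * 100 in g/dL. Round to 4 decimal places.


Applying the Widmark formula:
BAC = (dose_g / (body_wt * 1000 * r)) * 100
Denominator = 69.2 * 1000 * 0.56 = 38752
BAC = (67.8 / 38752) * 100
BAC = 0.1750 g/dL

0.1750


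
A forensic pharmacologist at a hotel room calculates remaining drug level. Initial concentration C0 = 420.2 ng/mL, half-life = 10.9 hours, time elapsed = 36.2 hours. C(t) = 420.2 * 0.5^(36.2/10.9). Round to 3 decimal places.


Drug concentration decay:
Number of half-lives = t / t_half = 36.2 / 10.9 = 3.321101
Decay factor = 0.5^3.321101 = 0.10005735
C(t) = 420.2 * 0.10005735 = 42.044 ng/mL

42.044


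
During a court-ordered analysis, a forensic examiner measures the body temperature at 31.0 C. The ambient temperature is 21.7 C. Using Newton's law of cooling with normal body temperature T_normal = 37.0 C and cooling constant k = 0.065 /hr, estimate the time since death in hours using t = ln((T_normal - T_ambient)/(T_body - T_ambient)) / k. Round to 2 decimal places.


Using Newton's law of cooling:
t = ln((T_normal - T_ambient) / (T_body - T_ambient)) / k
T_normal - T_ambient = 15.3
T_body - T_ambient = 9.3
Ratio = 1.645161
ln(ratio) = 0.497838
t = 0.497838 / 0.065 = 7.66 hours

7.66


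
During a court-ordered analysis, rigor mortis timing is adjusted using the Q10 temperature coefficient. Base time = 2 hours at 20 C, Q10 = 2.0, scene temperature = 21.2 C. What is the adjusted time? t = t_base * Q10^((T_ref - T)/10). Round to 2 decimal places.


Rigor mortis time adjustment:
Exponent = (T_ref - T_actual) / 10 = (20 - 21.2) / 10 = -0.12
Q10 factor = 2.0^-0.12 = 0.92019
t_adjusted = 2 * 0.92019 = 1.84 hours

1.84


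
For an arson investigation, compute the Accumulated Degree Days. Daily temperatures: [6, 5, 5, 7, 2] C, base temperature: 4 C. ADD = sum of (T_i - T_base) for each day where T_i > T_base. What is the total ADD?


Computing ADD day by day:
Day 1: max(0, 6 - 4) = 2
Day 2: max(0, 5 - 4) = 1
Day 3: max(0, 5 - 4) = 1
Day 4: max(0, 7 - 4) = 3
Day 5: max(0, 2 - 4) = 0
Total ADD = 7

7


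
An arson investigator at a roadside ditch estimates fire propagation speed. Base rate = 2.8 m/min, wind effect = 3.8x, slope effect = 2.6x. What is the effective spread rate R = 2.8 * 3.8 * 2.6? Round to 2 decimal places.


Fire spread rate calculation:
R = R0 * wind_factor * slope_factor
= 2.8 * 3.8 * 2.6
= 10.64 * 2.6
= 27.66 m/min

27.66


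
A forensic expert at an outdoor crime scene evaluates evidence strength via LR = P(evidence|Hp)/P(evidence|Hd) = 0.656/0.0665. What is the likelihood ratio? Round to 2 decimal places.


Likelihood ratio calculation:
LR = P(E|Hp) / P(E|Hd)
LR = 0.656 / 0.0665
LR = 9.86

9.86


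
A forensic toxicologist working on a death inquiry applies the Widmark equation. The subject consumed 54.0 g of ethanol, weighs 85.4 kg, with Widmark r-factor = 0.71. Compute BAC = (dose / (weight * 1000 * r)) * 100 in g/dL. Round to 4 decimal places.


Applying the Widmark formula:
BAC = (dose_g / (body_wt * 1000 * r)) * 100
Denominator = 85.4 * 1000 * 0.71 = 60634
BAC = (54.0 / 60634) * 100
BAC = 0.0891 g/dL

0.0891


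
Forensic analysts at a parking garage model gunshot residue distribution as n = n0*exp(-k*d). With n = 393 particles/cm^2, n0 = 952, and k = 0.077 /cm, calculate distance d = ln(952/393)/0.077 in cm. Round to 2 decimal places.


GSR distance calculation:
n0/n = 952 / 393 = 2.422392
ln(n0/n) = 0.884755
d = 0.884755 / 0.077 = 11.49 cm

11.49


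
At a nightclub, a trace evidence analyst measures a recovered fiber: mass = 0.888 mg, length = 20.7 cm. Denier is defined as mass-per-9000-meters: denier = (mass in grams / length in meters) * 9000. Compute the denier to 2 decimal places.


Denier calculation:
Mass in grams = 0.888 mg / 1000 = 0.000888 g
Length in meters = 20.7 cm / 100 = 0.207 m
Linear density = mass / length = 0.000888 / 0.207 = 0.00428986 g/m
Denier = (g/m) * 9000 = 0.00428986 * 9000 = 38.61

38.61


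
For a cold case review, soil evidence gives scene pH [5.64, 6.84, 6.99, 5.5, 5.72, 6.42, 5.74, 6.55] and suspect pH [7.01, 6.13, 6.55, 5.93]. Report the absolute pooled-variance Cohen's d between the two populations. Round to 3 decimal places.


Pooled-variance Cohen's d for soil pH comparison:
Scene mean = 49.4 / 8 = 6.175
Suspect mean = 25.62 / 4 = 6.405
Scene sample variance s_s^2 = 0.349314
Suspect sample variance s_c^2 = 0.229433
Pooled variance = ((n_s-1)*s_s^2 + (n_c-1)*s_c^2) / (n_s + n_c - 2) = 0.31335
Pooled SD = sqrt(0.31335) = 0.559777
Mean difference = -0.23
|d| = |-0.23| / 0.559777 = 0.411

0.411


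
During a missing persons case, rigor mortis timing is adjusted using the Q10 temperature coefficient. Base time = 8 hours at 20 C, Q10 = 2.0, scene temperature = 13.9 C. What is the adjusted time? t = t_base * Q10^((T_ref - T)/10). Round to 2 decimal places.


Rigor mortis time adjustment:
Exponent = (T_ref - T_actual) / 10 = (20 - 13.9) / 10 = 0.61
Q10 factor = 2.0^0.61 = 1.52626
t_adjusted = 8 * 1.52626 = 12.21 hours

12.21


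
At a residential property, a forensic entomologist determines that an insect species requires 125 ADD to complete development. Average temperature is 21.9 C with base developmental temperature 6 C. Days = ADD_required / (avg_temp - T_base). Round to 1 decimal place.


Insect development time:
Effective temperature = avg_temp - T_base = 21.9 - 6 = 15.9 C
Days = ADD / effective_temp = 125 / 15.9 = 7.9 days

7.9


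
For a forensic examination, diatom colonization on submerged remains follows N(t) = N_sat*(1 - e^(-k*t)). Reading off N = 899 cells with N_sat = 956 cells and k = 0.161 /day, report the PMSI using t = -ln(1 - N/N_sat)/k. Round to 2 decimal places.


PMSI from diatom colonization curve:
N / N_sat = 899 / 956 = 0.940377
1 - N/N_sat = 0.059623
ln(1 - N/N_sat) = -2.819714
t = -ln(1 - N/N_sat) / k = -(-2.819714) / 0.161 = 17.51 days

17.51


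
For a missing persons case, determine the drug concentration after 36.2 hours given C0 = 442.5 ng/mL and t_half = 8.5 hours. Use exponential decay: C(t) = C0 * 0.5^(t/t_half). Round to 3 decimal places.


Drug concentration decay:
Number of half-lives = t / t_half = 36.2 / 8.5 = 4.258824
Decay factor = 0.5^4.258824 = 0.05223556
C(t) = 442.5 * 0.05223556 = 23.114 ng/mL

23.114


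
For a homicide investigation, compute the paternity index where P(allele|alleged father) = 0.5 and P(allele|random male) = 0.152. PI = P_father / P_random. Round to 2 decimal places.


Paternity Index calculation:
PI = P(allele|father) / P(allele|random)
PI = 0.5 / 0.152
PI = 3.29

3.29


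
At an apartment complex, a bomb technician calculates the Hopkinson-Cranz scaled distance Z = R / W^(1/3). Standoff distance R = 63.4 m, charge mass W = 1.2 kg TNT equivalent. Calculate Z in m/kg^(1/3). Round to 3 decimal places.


Scaled distance calculation:
W^(1/3) = 1.2^(1/3) = 1.062659
Z = R / W^(1/3) = 63.4 / 1.062659
Z = 59.662 m/kg^(1/3)

59.662


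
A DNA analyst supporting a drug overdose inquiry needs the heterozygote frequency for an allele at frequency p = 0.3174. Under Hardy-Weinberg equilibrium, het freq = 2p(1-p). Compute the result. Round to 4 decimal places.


Hardy-Weinberg heterozygote frequency:
q = 1 - p = 1 - 0.3174 = 0.6826
2pq = 2 * 0.3174 * 0.6826 = 0.4333

0.4333


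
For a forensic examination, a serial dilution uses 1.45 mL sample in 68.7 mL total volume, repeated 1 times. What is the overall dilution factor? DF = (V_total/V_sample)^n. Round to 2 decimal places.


Dilution factor calculation:
Single dilution = V_total / V_sample = 68.7 / 1.45 ≈ 47.37931
Number of dilutions = 1
Total DF = (68.7 / 1.45)^1 (full precision, rounded at the end) = 47.38

47.38


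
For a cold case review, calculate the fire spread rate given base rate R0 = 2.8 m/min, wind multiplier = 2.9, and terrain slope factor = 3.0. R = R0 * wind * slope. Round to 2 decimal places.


Fire spread rate calculation:
R = R0 * wind_factor * slope_factor
= 2.8 * 2.9 * 3.0
= 8.12 * 3.0
= 24.36 m/min

24.36


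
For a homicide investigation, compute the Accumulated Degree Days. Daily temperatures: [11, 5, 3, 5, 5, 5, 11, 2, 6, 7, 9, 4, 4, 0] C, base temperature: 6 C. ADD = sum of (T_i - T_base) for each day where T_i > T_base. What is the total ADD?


Computing ADD day by day:
Day 1: max(0, 11 - 6) = 5
Day 2: max(0, 5 - 6) = 0
Day 3: max(0, 3 - 6) = 0
Day 4: max(0, 5 - 6) = 0
Day 5: max(0, 5 - 6) = 0
Day 6: max(0, 5 - 6) = 0
Day 7: max(0, 11 - 6) = 5
Day 8: max(0, 2 - 6) = 0
Day 9: max(0, 6 - 6) = 0
Day 10: max(0, 7 - 6) = 1
Day 11: max(0, 9 - 6) = 3
Day 12: max(0, 4 - 6) = 0
Day 13: max(0, 4 - 6) = 0
Day 14: max(0, 0 - 6) = 0
Total ADD = 14

14


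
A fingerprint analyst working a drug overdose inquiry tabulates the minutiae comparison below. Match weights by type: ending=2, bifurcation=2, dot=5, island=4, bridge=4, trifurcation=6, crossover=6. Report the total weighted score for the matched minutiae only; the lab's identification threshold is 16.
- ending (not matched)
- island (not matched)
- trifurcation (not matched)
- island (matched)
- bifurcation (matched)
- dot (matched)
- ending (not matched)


Weighted minutiae match score:
  ending: not matched, +0
  island: not matched, +0
  trifurcation: not matched, +0
  island: matched, +4 (running total 4)
  bifurcation: matched, +2 (running total 6)
  dot: matched, +5 (running total 11)
  ending: not matched, +0
Total score = 11
Threshold = 16; verdict = inconclusive

11


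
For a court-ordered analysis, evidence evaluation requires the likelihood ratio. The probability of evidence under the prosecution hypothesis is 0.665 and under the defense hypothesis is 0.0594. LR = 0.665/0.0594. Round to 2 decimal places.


Likelihood ratio calculation:
LR = P(E|Hp) / P(E|Hd)
LR = 0.665 / 0.0594
LR = 11.20

11.20


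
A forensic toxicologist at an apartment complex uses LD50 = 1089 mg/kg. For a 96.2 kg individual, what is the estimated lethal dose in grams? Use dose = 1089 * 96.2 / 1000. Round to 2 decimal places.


Lethal dose calculation:
Lethal dose = LD50 * body_weight / 1000
= 1089 * 96.2 / 1000
= 104761.8 / 1000
= 104.76 g

104.76


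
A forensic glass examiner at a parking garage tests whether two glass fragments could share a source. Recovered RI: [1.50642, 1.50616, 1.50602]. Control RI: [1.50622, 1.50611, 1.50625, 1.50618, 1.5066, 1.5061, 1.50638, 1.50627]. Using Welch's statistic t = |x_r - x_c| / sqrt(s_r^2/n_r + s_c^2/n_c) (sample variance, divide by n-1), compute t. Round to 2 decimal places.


Welch's t-criterion for glass RI comparison:
Recovered mean = sum / n_r = 4.5186 / 3 = 1.5062
Control mean = sum / n_c = 12.05011 / 8 = 1.5062638
Recovered sample variance s_r^2 = 4.12e-08
Control sample variance s_c^2 = 2.65982e-08
Welch SE (unpooled) = sqrt(s_r^2/n_r + s_c^2/n_c) = sqrt(1.37333e-08 + 3.32478e-09) = sqrt(1.70581e-08) = 0.000130607
|mean_r - mean_c| = 6.375e-05
t = 6.375e-05 / 0.000130607 = 0.49

0.49


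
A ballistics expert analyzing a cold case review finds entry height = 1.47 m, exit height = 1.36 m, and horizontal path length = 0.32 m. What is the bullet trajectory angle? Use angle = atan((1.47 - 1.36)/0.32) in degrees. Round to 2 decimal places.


Bullet trajectory angle:
Height difference = 1.47 - 1.36 = 0.11 m
angle = atan(0.11 / 0.32)
angle = atan(0.34375)
angle = 18.97 degrees

18.97


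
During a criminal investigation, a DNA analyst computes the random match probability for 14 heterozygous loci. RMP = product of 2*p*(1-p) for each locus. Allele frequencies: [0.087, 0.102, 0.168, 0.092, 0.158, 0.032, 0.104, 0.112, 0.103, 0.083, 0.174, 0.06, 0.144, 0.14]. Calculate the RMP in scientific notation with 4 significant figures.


Computing RMP for 14 loci:
Locus 1: 2 * 0.087 * 0.913 = 0.158862
Locus 2: 2 * 0.102 * 0.898 = 0.183192
Locus 3: 2 * 0.168 * 0.832 = 0.279552
Locus 4: 2 * 0.092 * 0.908 = 0.167072
Locus 5: 2 * 0.158 * 0.842 = 0.266072
Locus 6: 2 * 0.032 * 0.968 = 0.061952
Locus 7: 2 * 0.104 * 0.896 = 0.186368
Locus 8: 2 * 0.112 * 0.888 = 0.198912
Locus 9: 2 * 0.103 * 0.897 = 0.184782
Locus 10: 2 * 0.083 * 0.917 = 0.152222
Locus 11: 2 * 0.174 * 0.826 = 0.287448
Locus 12: 2 * 0.06 * 0.94 = 0.1128
Locus 13: 2 * 0.144 * 0.856 = 0.246528
Locus 14: 2 * 0.14 * 0.86 = 0.2408
RMP = 4.497e-11

4.497e-11


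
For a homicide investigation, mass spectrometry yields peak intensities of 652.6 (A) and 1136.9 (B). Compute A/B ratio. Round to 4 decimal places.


Spectral peak ratio:
Peak A = 652.6 counts
Peak B = 1136.9 counts
Ratio = 652.6 / 1136.9 = 0.5740

0.5740


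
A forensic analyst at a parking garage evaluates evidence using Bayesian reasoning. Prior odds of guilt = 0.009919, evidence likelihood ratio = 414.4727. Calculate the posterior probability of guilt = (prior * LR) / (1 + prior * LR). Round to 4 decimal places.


Bayesian evidence evaluation:
Posterior odds = prior_odds * LR = 0.009919 * 414.4727 = 4.111155
Posterior probability = posterior_odds / (1 + posterior_odds)
= 4.111155 / (1 + 4.111155)
= 4.111155 / 5.111155
= 0.8043

0.8043


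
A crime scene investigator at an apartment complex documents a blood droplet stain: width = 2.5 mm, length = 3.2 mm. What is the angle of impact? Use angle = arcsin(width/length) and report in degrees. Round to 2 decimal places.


Blood spatter impact angle calculation:
width / length = 2.5 / 3.2 = 0.78125
angle = arcsin(0.78125)
angle = 51.38 degrees

51.38


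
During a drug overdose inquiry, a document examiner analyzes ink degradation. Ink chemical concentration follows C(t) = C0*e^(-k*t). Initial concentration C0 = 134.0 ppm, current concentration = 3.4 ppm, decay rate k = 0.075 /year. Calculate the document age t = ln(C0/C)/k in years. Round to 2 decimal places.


Document age estimation:
C0/C = 134.0 / 3.4 = 39.411765
ln(C0/C) = 3.674064
t = 3.674064 / 0.075 = 48.99 years

48.99


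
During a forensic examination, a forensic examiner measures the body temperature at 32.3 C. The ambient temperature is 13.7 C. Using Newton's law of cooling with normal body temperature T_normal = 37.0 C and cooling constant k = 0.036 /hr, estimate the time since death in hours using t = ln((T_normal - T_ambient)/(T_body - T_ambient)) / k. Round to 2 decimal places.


Using Newton's law of cooling:
t = ln((T_normal - T_ambient) / (T_body - T_ambient)) / k
T_normal - T_ambient = 23.3
T_body - T_ambient = 18.6
Ratio = 1.252688
ln(ratio) = 0.225292
t = 0.225292 / 0.036 = 6.26 hours

6.26


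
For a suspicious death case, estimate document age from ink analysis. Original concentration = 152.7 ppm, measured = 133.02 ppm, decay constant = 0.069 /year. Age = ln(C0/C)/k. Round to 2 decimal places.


Document age estimation:
C0/C = 152.7 / 133.02 = 1.147948
ln(C0/C) = 0.137976
t = 0.137976 / 0.069 = 2.00 years

2.00


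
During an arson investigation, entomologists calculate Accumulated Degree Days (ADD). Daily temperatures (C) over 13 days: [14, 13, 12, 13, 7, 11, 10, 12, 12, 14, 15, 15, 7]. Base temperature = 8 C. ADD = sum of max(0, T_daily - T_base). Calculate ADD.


Computing ADD day by day:
Day 1: max(0, 14 - 8) = 6
Day 2: max(0, 13 - 8) = 5
Day 3: max(0, 12 - 8) = 4
Day 4: max(0, 13 - 8) = 5
Day 5: max(0, 7 - 8) = 0
Day 6: max(0, 11 - 8) = 3
Day 7: max(0, 10 - 8) = 2
Day 8: max(0, 12 - 8) = 4
Day 9: max(0, 12 - 8) = 4
Day 10: max(0, 14 - 8) = 6
Day 11: max(0, 15 - 8) = 7
Day 12: max(0, 15 - 8) = 7
Day 13: max(0, 7 - 8) = 0
Total ADD = 53

53


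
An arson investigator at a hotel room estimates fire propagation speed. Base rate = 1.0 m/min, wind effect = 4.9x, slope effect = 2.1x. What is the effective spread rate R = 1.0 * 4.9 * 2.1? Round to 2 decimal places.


Fire spread rate calculation:
R = R0 * wind_factor * slope_factor
= 1.0 * 4.9 * 2.1
= 4.9 * 2.1
= 10.29 m/min

10.29


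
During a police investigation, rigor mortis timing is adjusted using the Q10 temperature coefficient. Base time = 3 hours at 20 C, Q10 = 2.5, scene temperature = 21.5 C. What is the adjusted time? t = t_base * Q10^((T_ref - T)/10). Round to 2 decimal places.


Rigor mortis time adjustment:
Exponent = (T_ref - T_actual) / 10 = (20 - 21.5) / 10 = -0.15
Q10 factor = 2.5^-0.15 = 0.87158
t_adjusted = 3 * 0.87158 = 2.61 hours

2.61


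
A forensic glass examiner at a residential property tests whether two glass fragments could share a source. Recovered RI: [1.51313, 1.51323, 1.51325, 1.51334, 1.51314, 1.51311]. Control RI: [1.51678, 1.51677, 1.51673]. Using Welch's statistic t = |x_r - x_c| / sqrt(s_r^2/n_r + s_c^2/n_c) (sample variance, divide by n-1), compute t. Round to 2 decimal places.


Welch's t-criterion for glass RI comparison:
Recovered mean = sum / n_r = 9.0792 / 6 = 1.5132
Control mean = sum / n_c = 4.55028 / 3 = 1.51676
Recovered sample variance s_r^2 = 7.92e-09
Control sample variance s_c^2 = 7e-10
Welch SE (unpooled) = sqrt(s_r^2/n_r + s_c^2/n_c) = sqrt(1.32e-09 + 2.33333e-10) = sqrt(1.55333e-09) = 3.94123e-05
|mean_r - mean_c| = 0.00356
t = 0.00356 / 3.94123e-05 = 90.33

90.33


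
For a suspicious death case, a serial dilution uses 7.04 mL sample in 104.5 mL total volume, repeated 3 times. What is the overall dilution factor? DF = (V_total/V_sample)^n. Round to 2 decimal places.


Dilution factor calculation:
Single dilution = V_total / V_sample = 104.5 / 7.04 ≈ 14.84375
Number of dilutions = 3
Total DF = (104.5 / 7.04)^3 (full precision, rounded at the end) = 3270.63

3270.63


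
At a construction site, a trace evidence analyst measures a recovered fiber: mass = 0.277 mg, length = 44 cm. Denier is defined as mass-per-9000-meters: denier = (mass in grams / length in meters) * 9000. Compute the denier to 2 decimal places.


Denier calculation:
Mass in grams = 0.277 mg / 1000 = 0.000277 g
Length in meters = 44 cm / 100 = 0.44 m
Linear density = mass / length = 0.000277 / 0.44 = 0.00062955 g/m
Denier = (g/m) * 9000 = 0.00062955 * 9000 = 5.67

5.67


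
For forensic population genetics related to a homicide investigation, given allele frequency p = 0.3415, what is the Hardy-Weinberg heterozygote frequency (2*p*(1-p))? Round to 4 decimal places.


Hardy-Weinberg heterozygote frequency:
q = 1 - p = 1 - 0.3415 = 0.6585
2pq = 2 * 0.3415 * 0.6585 = 0.4498

0.4498


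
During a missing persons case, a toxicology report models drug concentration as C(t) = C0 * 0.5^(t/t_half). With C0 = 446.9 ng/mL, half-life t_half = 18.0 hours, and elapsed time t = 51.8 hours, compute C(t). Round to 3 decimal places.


Drug concentration decay:
Number of half-lives = t / t_half = 51.8 / 18.0 = 2.877778
Decay factor = 0.5^2.877778 = 0.13605124
C(t) = 446.9 * 0.13605124 = 60.801 ng/mL

60.801


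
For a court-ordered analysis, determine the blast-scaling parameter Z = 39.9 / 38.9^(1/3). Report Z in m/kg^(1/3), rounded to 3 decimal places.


Scaled distance calculation:
W^(1/3) = 38.9^(1/3) = 3.38831
Z = R / W^(1/3) = 39.9 / 3.38831
Z = 11.776 m/kg^(1/3)

11.776


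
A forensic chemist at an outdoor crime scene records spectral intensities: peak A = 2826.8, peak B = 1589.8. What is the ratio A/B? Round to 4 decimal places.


Spectral peak ratio:
Peak A = 2826.8 counts
Peak B = 1589.8 counts
Ratio = 2826.8 / 1589.8 = 1.7781

1.7781


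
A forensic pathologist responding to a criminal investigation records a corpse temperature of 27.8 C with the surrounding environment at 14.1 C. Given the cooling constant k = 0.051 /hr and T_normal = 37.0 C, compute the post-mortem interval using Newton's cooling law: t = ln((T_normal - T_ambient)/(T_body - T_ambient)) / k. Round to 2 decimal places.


Using Newton's law of cooling:
t = ln((T_normal - T_ambient) / (T_body - T_ambient)) / k
T_normal - T_ambient = 22.9
T_body - T_ambient = 13.7
Ratio = 1.671533
ln(ratio) = 0.513741
t = 0.513741 / 0.051 = 10.07 hours

10.07


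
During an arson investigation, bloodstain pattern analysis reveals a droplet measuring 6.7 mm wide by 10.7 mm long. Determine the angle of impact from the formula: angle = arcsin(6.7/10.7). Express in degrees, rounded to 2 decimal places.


Blood spatter impact angle calculation:
width / length = 6.7 / 10.7 = 0.626168
angle = arcsin(0.626168)
angle = 38.77 degrees

38.77


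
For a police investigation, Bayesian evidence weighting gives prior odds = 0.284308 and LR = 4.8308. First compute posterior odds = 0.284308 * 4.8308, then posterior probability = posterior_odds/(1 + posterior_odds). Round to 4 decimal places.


Bayesian evidence evaluation:
Posterior odds = prior_odds * LR = 0.284308 * 4.8308 = 1.373435
Posterior probability = posterior_odds / (1 + posterior_odds)
= 1.373435 / (1 + 1.373435)
= 1.373435 / 2.373435
= 0.5787

0.5787


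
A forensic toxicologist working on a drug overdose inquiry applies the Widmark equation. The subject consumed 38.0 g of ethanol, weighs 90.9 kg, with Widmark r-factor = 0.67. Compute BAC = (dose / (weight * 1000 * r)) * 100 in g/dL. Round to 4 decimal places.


Applying the Widmark formula:
BAC = (dose_g / (body_wt * 1000 * r)) * 100
Denominator = 90.9 * 1000 * 0.67 = 60903
BAC = (38.0 / 60903) * 100
BAC = 0.0624 g/dL

0.0624


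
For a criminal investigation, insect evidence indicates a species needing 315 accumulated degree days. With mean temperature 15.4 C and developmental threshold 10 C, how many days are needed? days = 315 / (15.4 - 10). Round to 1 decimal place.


Insect development time:
Effective temperature = avg_temp - T_base = 15.4 - 10 = 5.4 C
Days = ADD / effective_temp = 315 / 5.4 = 58.3 days

58.3


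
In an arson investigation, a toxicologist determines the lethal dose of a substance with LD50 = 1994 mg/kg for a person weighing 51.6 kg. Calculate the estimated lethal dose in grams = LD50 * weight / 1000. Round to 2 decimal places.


Lethal dose calculation:
Lethal dose = LD50 * body_weight / 1000
= 1994 * 51.6 / 1000
= 102890.4 / 1000
= 102.89 g

102.89


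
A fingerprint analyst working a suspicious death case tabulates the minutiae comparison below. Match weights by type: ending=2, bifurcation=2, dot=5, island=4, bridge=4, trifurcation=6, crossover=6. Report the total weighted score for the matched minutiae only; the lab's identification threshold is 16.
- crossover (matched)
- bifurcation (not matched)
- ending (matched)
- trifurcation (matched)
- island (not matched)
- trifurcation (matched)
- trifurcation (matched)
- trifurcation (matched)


Weighted minutiae match score:
  crossover: matched, +6 (running total 6)
  bifurcation: not matched, +0
  ending: matched, +2 (running total 8)
  trifurcation: matched, +6 (running total 14)
  island: not matched, +0
  trifurcation: matched, +6 (running total 20)
  trifurcation: matched, +6 (running total 26)
  trifurcation: matched, +6 (running total 32)
Total score = 32
Threshold = 16; verdict = identification

32


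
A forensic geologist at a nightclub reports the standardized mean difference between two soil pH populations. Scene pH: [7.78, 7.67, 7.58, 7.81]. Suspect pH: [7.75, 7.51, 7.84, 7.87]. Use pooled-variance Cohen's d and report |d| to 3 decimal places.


Pooled-variance Cohen's d for soil pH comparison:
Scene mean = 30.84 / 4 = 7.71
Suspect mean = 30.97 / 4 = 7.7425
Scene sample variance s_s^2 = 0.011133
Suspect sample variance s_c^2 = 0.026625
Pooled variance = ((n_s-1)*s_s^2 + (n_c-1)*s_c^2) / (n_s + n_c - 2) = 0.018879
Pooled SD = sqrt(0.018879) = 0.137401
Mean difference = -0.0325
|d| = |-0.0325| / 0.137401 = 0.237

0.237


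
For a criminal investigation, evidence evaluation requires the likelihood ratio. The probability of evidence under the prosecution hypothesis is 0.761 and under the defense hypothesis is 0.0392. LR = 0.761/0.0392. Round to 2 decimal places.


Likelihood ratio calculation:
LR = P(E|Hp) / P(E|Hd)
LR = 0.761 / 0.0392
LR = 19.41

19.41


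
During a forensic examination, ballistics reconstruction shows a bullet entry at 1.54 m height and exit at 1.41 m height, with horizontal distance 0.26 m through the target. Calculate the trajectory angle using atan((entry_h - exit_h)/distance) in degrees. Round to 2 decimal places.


Bullet trajectory angle:
Height difference = 1.54 - 1.41 = 0.13 m
angle = atan(0.13 / 0.26)
angle = atan(0.5)
angle = 26.57 degrees

26.57


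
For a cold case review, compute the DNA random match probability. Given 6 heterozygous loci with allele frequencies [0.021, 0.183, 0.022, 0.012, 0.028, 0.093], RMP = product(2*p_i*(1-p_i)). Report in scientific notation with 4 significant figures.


Computing RMP for 6 loci:
Locus 1: 2 * 0.021 * 0.979 = 0.041118
Locus 2: 2 * 0.183 * 0.817 = 0.299022
Locus 3: 2 * 0.022 * 0.978 = 0.043032
Locus 4: 2 * 0.012 * 0.988 = 0.023712
Locus 5: 2 * 0.028 * 0.972 = 0.054432
Locus 6: 2 * 0.093 * 0.907 = 0.168702
RMP = 1.152e-07

1.152e-07


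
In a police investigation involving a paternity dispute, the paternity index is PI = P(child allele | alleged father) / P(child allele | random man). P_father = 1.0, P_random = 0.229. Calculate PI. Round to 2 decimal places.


Paternity Index calculation:
PI = P(allele|father) / P(allele|random)
PI = 1.0 / 0.229
PI = 4.37

4.37


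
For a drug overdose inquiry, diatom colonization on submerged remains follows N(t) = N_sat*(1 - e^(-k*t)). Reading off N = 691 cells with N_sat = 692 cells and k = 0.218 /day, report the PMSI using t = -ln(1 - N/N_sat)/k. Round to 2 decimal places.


PMSI from diatom colonization curve:
N / N_sat = 691 / 692 = 0.998555
1 - N/N_sat = 0.001445
ln(1 - N/N_sat) = -6.539646
t = -ln(1 - N/N_sat) / k = -(-6.539646) / 0.218 = 30.00 days

30.00


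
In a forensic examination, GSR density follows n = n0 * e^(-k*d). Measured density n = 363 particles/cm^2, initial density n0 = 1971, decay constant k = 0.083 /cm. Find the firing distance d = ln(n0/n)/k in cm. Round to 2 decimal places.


GSR distance calculation:
n0/n = 1971 / 363 = 5.429752
ln(n0/n) = 1.691893
d = 1.691893 / 0.083 = 20.38 cm

20.38


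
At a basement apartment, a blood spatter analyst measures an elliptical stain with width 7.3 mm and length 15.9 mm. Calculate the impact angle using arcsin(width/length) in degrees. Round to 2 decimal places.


Blood spatter impact angle calculation:
width / length = 7.3 / 15.9 = 0.459119
angle = arcsin(0.459119)
angle = 27.33 degrees

27.33


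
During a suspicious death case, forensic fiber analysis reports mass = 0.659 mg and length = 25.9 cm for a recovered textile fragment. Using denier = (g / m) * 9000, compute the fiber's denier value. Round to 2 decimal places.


Denier calculation:
Mass in grams = 0.659 mg / 1000 = 0.000659 g
Length in meters = 25.9 cm / 100 = 0.259 m
Linear density = mass / length = 0.000659 / 0.259 = 0.0025444 g/m
Denier = (g/m) * 9000 = 0.0025444 * 9000 = 22.90

22.90


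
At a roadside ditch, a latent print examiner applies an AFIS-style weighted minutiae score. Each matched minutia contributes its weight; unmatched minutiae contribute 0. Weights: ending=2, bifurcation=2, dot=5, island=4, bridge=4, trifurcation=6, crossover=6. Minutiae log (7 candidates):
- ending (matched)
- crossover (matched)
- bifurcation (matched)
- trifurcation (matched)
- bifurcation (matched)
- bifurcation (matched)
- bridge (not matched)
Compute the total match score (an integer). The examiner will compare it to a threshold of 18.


Weighted minutiae match score:
  ending: matched, +2 (running total 2)
  crossover: matched, +6 (running total 8)
  bifurcation: matched, +2 (running total 10)
  trifurcation: matched, +6 (running total 16)
  bifurcation: matched, +2 (running total 18)
  bifurcation: matched, +2 (running total 20)
  bridge: not matched, +0
Total score = 20
Threshold = 18; verdict = identification

20


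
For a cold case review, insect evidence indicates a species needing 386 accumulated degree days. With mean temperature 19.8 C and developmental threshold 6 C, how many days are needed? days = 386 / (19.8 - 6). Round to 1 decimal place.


Insect development time:
Effective temperature = avg_temp - T_base = 19.8 - 6 = 13.8 C
Days = ADD / effective_temp = 386 / 13.8 = 28.0 days

28.0


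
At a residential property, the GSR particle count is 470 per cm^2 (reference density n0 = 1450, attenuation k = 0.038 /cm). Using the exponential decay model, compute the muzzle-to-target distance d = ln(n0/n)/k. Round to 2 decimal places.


GSR distance calculation:
n0/n = 1450 / 470 = 3.085106
ln(n0/n) = 1.126586
d = 1.126586 / 0.038 = 29.65 cm

29.65


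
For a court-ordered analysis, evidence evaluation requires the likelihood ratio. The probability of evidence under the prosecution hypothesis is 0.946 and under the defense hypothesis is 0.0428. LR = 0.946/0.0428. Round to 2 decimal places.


Likelihood ratio calculation:
LR = P(E|Hp) / P(E|Hd)
LR = 0.946 / 0.0428
LR = 22.10

22.10


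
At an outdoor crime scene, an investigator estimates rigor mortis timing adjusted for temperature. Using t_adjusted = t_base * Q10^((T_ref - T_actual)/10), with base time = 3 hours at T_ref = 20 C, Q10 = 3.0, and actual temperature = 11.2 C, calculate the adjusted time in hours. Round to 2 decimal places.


Rigor mortis time adjustment:
Exponent = (T_ref - T_actual) / 10 = (20 - 11.2) / 10 = 0.88
Q10 factor = 3.0^0.88 = 2.62946
t_adjusted = 3 * 2.62946 = 7.89 hours

7.89


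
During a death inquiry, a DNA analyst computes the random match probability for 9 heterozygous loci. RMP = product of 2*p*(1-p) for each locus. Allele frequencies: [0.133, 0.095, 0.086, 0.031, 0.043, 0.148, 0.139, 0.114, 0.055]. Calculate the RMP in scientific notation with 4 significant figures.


Computing RMP for 9 loci:
Locus 1: 2 * 0.133 * 0.867 = 0.230622
Locus 2: 2 * 0.095 * 0.905 = 0.17195
Locus 3: 2 * 0.086 * 0.914 = 0.157208
Locus 4: 2 * 0.031 * 0.969 = 0.060078
Locus 5: 2 * 0.043 * 0.957 = 0.082302
Locus 6: 2 * 0.148 * 0.852 = 0.252192
Locus 7: 2 * 0.139 * 0.861 = 0.239358
Locus 8: 2 * 0.114 * 0.886 = 0.202008
Locus 9: 2 * 0.055 * 0.945 = 0.10395
RMP = 3.907e-08

3.907e-08


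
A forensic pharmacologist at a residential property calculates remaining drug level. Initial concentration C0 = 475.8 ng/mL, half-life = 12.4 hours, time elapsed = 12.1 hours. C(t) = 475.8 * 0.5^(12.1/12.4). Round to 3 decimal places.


Drug concentration decay:
Number of half-lives = t / t_half = 12.1 / 12.4 = 0.975806
Decay factor = 0.5^0.975806 = 0.5084557
C(t) = 475.8 * 0.5084557 = 241.923 ng/mL

241.923


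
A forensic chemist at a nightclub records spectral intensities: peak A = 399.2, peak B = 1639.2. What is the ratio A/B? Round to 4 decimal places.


Spectral peak ratio:
Peak A = 399.2 counts
Peak B = 1639.2 counts
Ratio = 399.2 / 1639.2 = 0.2435

0.2435


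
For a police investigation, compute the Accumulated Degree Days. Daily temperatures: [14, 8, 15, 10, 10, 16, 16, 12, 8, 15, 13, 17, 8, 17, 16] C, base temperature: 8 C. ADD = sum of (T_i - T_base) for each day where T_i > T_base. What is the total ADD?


Computing ADD day by day:
Day 1: max(0, 14 - 8) = 6
Day 2: max(0, 8 - 8) = 0
Day 3: max(0, 15 - 8) = 7
Day 4: max(0, 10 - 8) = 2
Day 5: max(0, 10 - 8) = 2
Day 6: max(0, 16 - 8) = 8
Day 7: max(0, 16 - 8) = 8
Day 8: max(0, 12 - 8) = 4
Day 9: max(0, 8 - 8) = 0
Day 10: max(0, 15 - 8) = 7
Day 11: max(0, 13 - 8) = 5
Day 12: max(0, 17 - 8) = 9
Day 13: max(0, 8 - 8) = 0
Day 14: max(0, 17 - 8) = 9
Day 15: max(0, 16 - 8) = 8
Total ADD = 75

75


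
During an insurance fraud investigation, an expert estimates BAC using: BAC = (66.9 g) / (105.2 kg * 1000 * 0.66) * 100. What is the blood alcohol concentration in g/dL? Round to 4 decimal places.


Applying the Widmark formula:
BAC = (dose_g / (body_wt * 1000 * r)) * 100
Denominator = 105.2 * 1000 * 0.66 = 69432
BAC = (66.9 / 69432) * 100
BAC = 0.0964 g/dL

0.0964


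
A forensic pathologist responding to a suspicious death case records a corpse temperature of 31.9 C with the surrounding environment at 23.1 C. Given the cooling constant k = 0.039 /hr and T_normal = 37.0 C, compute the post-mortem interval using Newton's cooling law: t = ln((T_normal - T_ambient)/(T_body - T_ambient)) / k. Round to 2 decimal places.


Using Newton's law of cooling:
t = ln((T_normal - T_ambient) / (T_body - T_ambient)) / k
T_normal - T_ambient = 13.9
T_body - T_ambient = 8.8
Ratio = 1.579545
ln(ratio) = 0.457137
t = 0.457137 / 0.039 = 11.72 hours

11.72


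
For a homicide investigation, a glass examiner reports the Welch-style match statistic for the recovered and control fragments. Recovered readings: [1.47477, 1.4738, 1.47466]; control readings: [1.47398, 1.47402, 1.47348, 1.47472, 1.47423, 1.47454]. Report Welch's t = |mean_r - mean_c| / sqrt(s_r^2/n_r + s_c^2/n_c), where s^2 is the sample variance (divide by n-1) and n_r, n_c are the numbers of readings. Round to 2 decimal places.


Welch's t-criterion for glass RI comparison:
Recovered mean = sum / n_r = 4.42323 / 3 = 1.47441
Control mean = sum / n_c = 8.84497 / 6 = 1.4741617
Recovered sample variance s_r^2 = 2.821e-07
Control sample variance s_c^2 = 1.95457e-07
Welch SE (unpooled) = sqrt(s_r^2/n_r + s_c^2/n_c) = sqrt(9.40333e-08 + 3.25761e-08) = sqrt(1.26609e-07) = 0.000355822
|mean_r - mean_c| = 0.000248333
t = 0.000248333 / 0.000355822 = 0.70

0.70


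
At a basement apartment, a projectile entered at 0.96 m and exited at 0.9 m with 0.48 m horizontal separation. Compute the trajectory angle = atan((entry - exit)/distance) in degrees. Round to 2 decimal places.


Bullet trajectory angle:
Height difference = 0.96 - 0.9 = 0.06 m
angle = atan(0.06 / 0.48)
angle = atan(0.125)
angle = 7.13 degrees

7.13


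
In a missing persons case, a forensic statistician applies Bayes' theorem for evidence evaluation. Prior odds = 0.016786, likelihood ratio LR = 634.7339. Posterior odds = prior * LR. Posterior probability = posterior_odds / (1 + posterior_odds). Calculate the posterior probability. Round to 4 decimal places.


Bayesian evidence evaluation:
Posterior odds = prior_odds * LR = 0.016786 * 634.7339 = 10.65464
Posterior probability = posterior_odds / (1 + posterior_odds)
= 10.65464 / (1 + 10.65464)
= 10.65464 / 11.65464
= 0.9142

0.9142


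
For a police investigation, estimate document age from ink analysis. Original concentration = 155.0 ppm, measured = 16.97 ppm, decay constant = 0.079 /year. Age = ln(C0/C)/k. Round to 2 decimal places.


Document age estimation:
C0/C = 155.0 / 16.97 = 9.133765
ln(C0/C) = 2.211978
t = 2.211978 / 0.079 = 28.00 years

28.00


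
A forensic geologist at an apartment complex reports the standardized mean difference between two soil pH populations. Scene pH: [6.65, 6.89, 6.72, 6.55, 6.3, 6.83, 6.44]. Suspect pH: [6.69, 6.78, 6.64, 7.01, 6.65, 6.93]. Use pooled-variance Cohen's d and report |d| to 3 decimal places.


Pooled-variance Cohen's d for soil pH comparison:
Scene mean = 46.38 / 7 = 6.625714
Suspect mean = 40.7 / 6 = 6.783333
Scene sample variance s_s^2 = 0.044562
Suspect sample variance s_c^2 = 0.023987
Pooled variance = ((n_s-1)*s_s^2 + (n_c-1)*s_c^2) / (n_s + n_c - 2) = 0.03521
Pooled SD = sqrt(0.03521) = 0.187643
Mean difference = -0.157619
|d| = |-0.157619| / 0.187643 = 0.840

0.840


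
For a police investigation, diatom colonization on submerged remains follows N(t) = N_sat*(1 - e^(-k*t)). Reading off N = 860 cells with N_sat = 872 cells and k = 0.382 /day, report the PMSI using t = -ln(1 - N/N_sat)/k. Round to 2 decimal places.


PMSI from diatom colonization curve:
N / N_sat = 860 / 872 = 0.986239
1 - N/N_sat = 0.013761
ln(1 - N/N_sat) = -4.285917
t = -ln(1 - N/N_sat) / k = -(-4.285917) / 0.382 = 11.22 days

11.22


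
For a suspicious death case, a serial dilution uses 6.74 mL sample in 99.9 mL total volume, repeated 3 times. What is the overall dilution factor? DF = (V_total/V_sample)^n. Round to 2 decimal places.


Dilution factor calculation:
Single dilution = V_total / V_sample = 99.9 / 6.74 ≈ 14.821958
Number of dilutions = 3
Total DF = (99.9 / 6.74)^3 (full precision, rounded at the end) = 3256.24

3256.24


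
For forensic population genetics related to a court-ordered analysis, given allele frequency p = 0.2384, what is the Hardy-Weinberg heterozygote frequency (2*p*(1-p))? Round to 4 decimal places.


Hardy-Weinberg heterozygote frequency:
q = 1 - p = 1 - 0.2384 = 0.7616
2pq = 2 * 0.2384 * 0.7616 = 0.3631

0.3631


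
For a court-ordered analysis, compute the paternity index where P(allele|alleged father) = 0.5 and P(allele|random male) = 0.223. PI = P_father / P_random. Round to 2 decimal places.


Paternity Index calculation:
PI = P(allele|father) / P(allele|random)
PI = 0.5 / 0.223
PI = 2.24

2.24


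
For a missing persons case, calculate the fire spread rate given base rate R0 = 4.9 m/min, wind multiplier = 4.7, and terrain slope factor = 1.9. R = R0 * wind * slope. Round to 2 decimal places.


Fire spread rate calculation:
R = R0 * wind_factor * slope_factor
= 4.9 * 4.7 * 1.9
= 23.03 * 1.9
= 43.76 m/min

43.76


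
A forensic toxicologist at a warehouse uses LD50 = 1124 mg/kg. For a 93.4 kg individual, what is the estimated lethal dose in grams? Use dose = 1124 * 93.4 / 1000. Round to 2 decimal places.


Lethal dose calculation:
Lethal dose = LD50 * body_weight / 1000
= 1124 * 93.4 / 1000
= 104981.6 / 1000
= 104.98 g

104.98


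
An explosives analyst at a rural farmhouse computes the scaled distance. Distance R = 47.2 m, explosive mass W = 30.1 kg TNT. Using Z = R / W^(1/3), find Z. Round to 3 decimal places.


Scaled distance calculation:
W^(1/3) = 30.1^(1/3) = 3.110681
Z = R / W^(1/3) = 47.2 / 3.110681
Z = 15.174 m/kg^(1/3)

15.174


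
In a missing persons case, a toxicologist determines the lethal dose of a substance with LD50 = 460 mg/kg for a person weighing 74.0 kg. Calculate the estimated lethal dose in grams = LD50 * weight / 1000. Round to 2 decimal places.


Lethal dose calculation:
Lethal dose = LD50 * body_weight / 1000
= 460 * 74.0 / 1000
= 34040 / 1000
= 34.04 g

34.04


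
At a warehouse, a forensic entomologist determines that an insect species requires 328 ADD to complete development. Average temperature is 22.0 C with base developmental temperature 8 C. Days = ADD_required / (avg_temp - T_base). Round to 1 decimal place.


Insect development time:
Effective temperature = avg_temp - T_base = 22.0 - 8 = 14.0 C
Days = ADD / effective_temp = 328 / 14.0 = 23.4 days

23.4


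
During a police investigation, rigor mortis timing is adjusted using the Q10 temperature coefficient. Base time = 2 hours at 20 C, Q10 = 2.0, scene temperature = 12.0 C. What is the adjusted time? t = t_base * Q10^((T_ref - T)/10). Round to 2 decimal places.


Rigor mortis time adjustment:
Exponent = (T_ref - T_actual) / 10 = (20 - 12.0) / 10 = 0.8
Q10 factor = 2.0^0.8 = 1.7411
t_adjusted = 2 * 1.7411 = 3.48 hours

3.48


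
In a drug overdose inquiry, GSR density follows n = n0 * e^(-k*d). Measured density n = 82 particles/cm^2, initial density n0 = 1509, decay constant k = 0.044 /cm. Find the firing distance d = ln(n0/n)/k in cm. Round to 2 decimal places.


GSR distance calculation:
n0/n = 1509 / 82 = 18.402439
ln(n0/n) = 2.912483
d = 2.912483 / 0.044 = 66.19 cm

66.19
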